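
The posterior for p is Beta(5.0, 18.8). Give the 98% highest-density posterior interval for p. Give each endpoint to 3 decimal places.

[0.049, 0.411]

The posterior is unimodal and skewed, so the HPD interval has equal density at both endpoints and is the shortest 98% interval.
Solving f(0.049) = f(0.411) with F(0.411) − F(0.049) = 0.98 gives [0.049, 0.411].
For comparison, the equal-tailed interval is [0.060, 0.430]; the HPD is narrower and shifted toward the mode.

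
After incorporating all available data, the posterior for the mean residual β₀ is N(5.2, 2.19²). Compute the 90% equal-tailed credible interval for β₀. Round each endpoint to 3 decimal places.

The posterior is symmetric, so the 90% equal-tailed interval is β₀ = 5.2 ± z·2.19 with z = 1.645.
Half-width: 1.645 × 2.19 = 3.602.
5.2 − 3.602 = 1.598; 5.2 + 3.602 = 8.802.

[1.598, 8.802]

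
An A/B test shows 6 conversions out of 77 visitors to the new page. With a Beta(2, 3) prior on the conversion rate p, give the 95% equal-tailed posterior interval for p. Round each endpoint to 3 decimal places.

[0.044, 0.170]

Posterior: Beta(2+6, 3+71) = Beta(8, 74).
Equal-tailed 95% interval: the 0.025 and 0.975 quantiles of Beta(8, 74).
Posterior mean ≈ 0.098, SD ≈ 0.033; a Normal approximation gives roughly [0.034, 0.161].
Exact: F⁻¹(0.025) = 0.044; F⁻¹(0.975) = 0.170.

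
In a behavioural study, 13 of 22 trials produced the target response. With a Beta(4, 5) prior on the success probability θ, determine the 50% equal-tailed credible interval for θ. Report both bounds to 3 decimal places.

Posterior: Beta(4+13, 5+9) = Beta(17, 14).
Equal-tailed 50% interval: the 0.25 and 0.75 quantiles of Beta(17, 14).
Posterior mean ≈ 0.548, SD ≈ 0.088; a Normal approximation gives roughly [0.489, 0.608].
Exact: F⁻¹(0.25) = 0.488; F⁻¹(0.75) = 0.609.

[0.488, 0.609]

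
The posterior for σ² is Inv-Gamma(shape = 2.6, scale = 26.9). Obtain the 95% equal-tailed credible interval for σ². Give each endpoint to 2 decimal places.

Inverse-Gamma(2.6, 26.9) quantiles: F⁻¹(0.025) and F⁻¹(0.975).
Equivalently, 1/σ² ~ Gamma(2.6, rate = 26.9); invert its 0.975 and 0.025 quantiles.
Posterior mean ≈ 16.81, SD ≈ 21.70; a Normal approximation gives roughly [-25.73, 59.35].
Exact: lower = 4.09; upper = 59.24.

[4.09, 59.24]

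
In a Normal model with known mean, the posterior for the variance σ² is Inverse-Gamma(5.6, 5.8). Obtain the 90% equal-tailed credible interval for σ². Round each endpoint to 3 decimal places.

Inverse-Gamma(5.6, 5.8) quantiles: F⁻¹(0.05) and F⁻¹(0.95).
Equivalently, 1/σ² ~ Gamma(5.6, rate = 5.8); invert its 0.95 and 0.05 quantiles.
Posterior mean ≈ 1.261, SD ≈ 0.665; a Normal approximation gives roughly [0.168, 2.354].
Exact: lower = 0.582; upper = 2.466.

[0.582, 2.466]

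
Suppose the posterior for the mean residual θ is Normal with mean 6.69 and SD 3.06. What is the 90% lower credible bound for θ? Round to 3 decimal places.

2.768

Need L with P(θ ≥ L) = 0.90: L = 6.69 − z_{0.1}·3.06.
z = 1.282; L = 6.69 − 1.282 × 3.06 = 2.768.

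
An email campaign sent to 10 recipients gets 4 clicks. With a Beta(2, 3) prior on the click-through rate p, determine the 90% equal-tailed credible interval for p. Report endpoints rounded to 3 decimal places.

[0.206, 0.610]

Posterior: Beta(2+4, 3+6) = Beta(6, 9).
Equal-tailed 90% interval: the 0.05 and 0.95 quantiles of Beta(6, 9).
Posterior mean ≈ 0.400, SD ≈ 0.122; a Normal approximation gives roughly [0.199, 0.601].
Exact: F⁻¹(0.05) = 0.206; F⁻¹(0.95) = 0.610.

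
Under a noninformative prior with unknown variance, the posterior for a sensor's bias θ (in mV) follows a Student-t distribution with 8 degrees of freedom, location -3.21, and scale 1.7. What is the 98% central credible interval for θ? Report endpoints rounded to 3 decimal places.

The t_8 distribution is symmetric; the 98% interval is -3.21 ± t·1.7 with t_{0.99,8} = 2.896.
Half-width: 2.896 × 1.7 = 4.924.
-3.21 − 4.924 = -8.134; -3.21 + 4.924 = 1.714.

[-8.134, 1.714]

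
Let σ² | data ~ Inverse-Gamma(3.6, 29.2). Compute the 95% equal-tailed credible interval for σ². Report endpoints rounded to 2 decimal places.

[3.58, 32.72]

Inverse-Gamma(3.6, 29.2) quantiles: F⁻¹(0.025) and F⁻¹(0.975).
Equivalently, 1/σ² ~ Gamma(3.6, rate = 29.2); invert its 0.975 and 0.025 quantiles.
Posterior mean ≈ 11.23, SD ≈ 8.88; a Normal approximation gives roughly [-6.17, 28.63].
Exact: lower = 3.58; upper = 32.72.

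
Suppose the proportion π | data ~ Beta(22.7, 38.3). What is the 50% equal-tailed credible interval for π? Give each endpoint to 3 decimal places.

Posterior: Beta(22.7, 38.3).
Equal-tailed 50% interval: the 0.25 and 0.75 quantiles of Beta(22.7, 38.3).
Posterior mean ≈ 0.372, SD ≈ 0.061; a Normal approximation gives roughly [0.331, 0.414].
Exact: F⁻¹(0.25) = 0.330; F⁻¹(0.75) = 0.413.

[0.330, 0.413]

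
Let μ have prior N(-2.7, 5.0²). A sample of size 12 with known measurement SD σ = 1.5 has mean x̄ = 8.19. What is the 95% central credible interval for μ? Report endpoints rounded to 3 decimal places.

Posterior precision = 1/5.0² + 12/1.5² = 0.0400 + 5.3333 = 5.3733, so posterior SD = 0.4314.
Posterior mean = (-2.7/5.0² + 12·8.19/1.5²) / 5.3733 = 8.1089.
Interval: 8.1089 ± 1.960 × 0.4314 → [7.263, 8.954].

[7.263, 8.954]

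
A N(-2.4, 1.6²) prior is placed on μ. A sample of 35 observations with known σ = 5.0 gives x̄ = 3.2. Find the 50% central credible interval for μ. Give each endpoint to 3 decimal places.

Posterior precision = 1/1.6² + 35/5.0² = 0.3906 + 1.4000 = 1.7906, so posterior SD = 0.7473.
Posterior mean = (-2.4/1.6² + 35·3.2/5.0²) / 1.7906 = 1.9784.
Interval: 1.9784 ± 0.674 × 0.7473 → [1.474, 2.482].

[1.474, 2.482]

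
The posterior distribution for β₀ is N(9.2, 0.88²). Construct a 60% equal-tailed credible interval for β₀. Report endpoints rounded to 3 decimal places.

The posterior is symmetric, so the 60% equal-tailed interval is β₀ = 9.2 ± z·0.88 with z = 0.842.
Half-width: 0.842 × 0.88 = 0.741.
9.2 − 0.741 = 8.459; 9.2 + 0.741 = 9.941.

[8.459, 9.941]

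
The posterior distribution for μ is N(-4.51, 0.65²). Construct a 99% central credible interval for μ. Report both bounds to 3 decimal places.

[-6.184, -2.836]

The posterior is symmetric, so the 99% equal-tailed interval is μ = -4.51 ± z·0.65 with z = 2.576.
Half-width: 2.576 × 0.65 = 1.674.
-4.51 − 1.674 = -6.184; -4.51 + 1.674 = -2.836.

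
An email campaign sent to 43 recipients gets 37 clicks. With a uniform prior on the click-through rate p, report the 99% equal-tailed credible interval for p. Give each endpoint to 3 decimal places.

[0.682, 0.951]

Posterior: Beta(1+37, 1+6) = Beta(38, 7).
Equal-tailed 99% interval: the 0.005 and 0.995 quantiles of Beta(38, 7).
Posterior mean ≈ 0.844, SD ≈ 0.053; a Normal approximation gives roughly [0.707, 0.982].
Exact: F⁻¹(0.005) = 0.682; F⁻¹(0.995) = 0.951.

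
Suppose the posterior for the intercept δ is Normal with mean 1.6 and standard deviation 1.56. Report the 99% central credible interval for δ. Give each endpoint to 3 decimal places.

[-2.418, 5.618]

The posterior is symmetric, so the 99% equal-tailed interval is δ = 1.6 ± z·1.56 with z = 2.576.
Half-width: 2.576 × 1.56 = 4.018.
1.6 − 4.018 = -2.418; 1.6 + 4.018 = 5.618.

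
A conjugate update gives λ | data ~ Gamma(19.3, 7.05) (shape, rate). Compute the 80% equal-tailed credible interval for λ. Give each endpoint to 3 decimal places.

[1.975, 3.560]

Posterior: Gamma(shape 19.3, rate 7.05).
Equal-tailed 80% interval: Gamma(19.3, 7.05) quantiles at 0.1 and 0.9.
Posterior mean ≈ 2.738, SD ≈ 0.623; a Normal approximation gives roughly [1.939, 3.536].
Exact: lower = 1.975; upper = 3.560.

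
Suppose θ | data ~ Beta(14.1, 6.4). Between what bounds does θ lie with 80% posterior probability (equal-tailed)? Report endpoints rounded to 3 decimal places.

[0.554, 0.813]

Posterior: Beta(14.1, 6.4).
Equal-tailed 80% interval: the 0.1 and 0.9 quantiles of Beta(14.1, 6.4).
Posterior mean ≈ 0.688, SD ≈ 0.100; a Normal approximation gives roughly [0.560, 0.816].
Exact: F⁻¹(0.1) = 0.554; F⁻¹(0.9) = 0.813.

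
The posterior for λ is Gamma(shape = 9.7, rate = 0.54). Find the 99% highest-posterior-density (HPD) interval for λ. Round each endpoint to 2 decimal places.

The posterior is unimodal and skewed, so the HPD interval has equal density at both endpoints and is the shortest 99% interval.
Solving f(5.74) = f(34.76) with F(34.76) − F(5.74) = 0.99 gives [5.74, 34.76].
For comparison, the equal-tailed interval is [6.55, 36.25]; the HPD is narrower and shifted toward the mode.

[5.74, 34.76]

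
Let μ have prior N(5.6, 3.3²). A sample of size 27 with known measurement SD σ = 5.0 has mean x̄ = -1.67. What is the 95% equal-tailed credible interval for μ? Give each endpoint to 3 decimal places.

[-2.911, 0.710]

Posterior precision = 1/3.3² + 27/5.0² = 0.0918 + 1.0800 = 1.1718, so posterior SD = 0.9238.
Posterior mean = (5.6/3.3² + 27·-1.67/5.0²) / 1.1718 = -1.1003.
Interval: -1.1003 ± 1.960 × 0.9238 → [-2.911, 0.710].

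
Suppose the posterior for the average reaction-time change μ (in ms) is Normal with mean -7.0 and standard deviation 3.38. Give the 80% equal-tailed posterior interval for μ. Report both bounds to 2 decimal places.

The posterior is symmetric, so the 80% equal-tailed interval is μ = -7.0 ± z·3.38 with z = 1.282.
Half-width: 1.282 × 3.38 = 4.33.
-7.0 − 4.33 = -11.33; -7.0 + 4.33 = -2.67.

[-11.33, -2.67]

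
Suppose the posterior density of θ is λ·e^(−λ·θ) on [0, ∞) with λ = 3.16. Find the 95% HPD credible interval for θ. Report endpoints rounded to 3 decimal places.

The exponential density is strictly decreasing on [0, ∞), so the HPD interval is anchored at 0: [0, q] with P(θ ≤ q) = 0.95.
q = −ln(1 − 0.95) / 3.16 = 2.9957 / 3.16 = 0.948.

[0.000, 0.948]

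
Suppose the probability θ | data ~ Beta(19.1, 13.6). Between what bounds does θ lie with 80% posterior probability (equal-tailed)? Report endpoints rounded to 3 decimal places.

Posterior: Beta(19.1, 13.6).
Equal-tailed 80% interval: the 0.1 and 0.9 quantiles of Beta(19.1, 13.6).
Posterior mean ≈ 0.584, SD ≈ 0.085; a Normal approximation gives roughly [0.475, 0.693].
Exact: F⁻¹(0.1) = 0.473; F⁻¹(0.9) = 0.693.

[0.473, 0.693]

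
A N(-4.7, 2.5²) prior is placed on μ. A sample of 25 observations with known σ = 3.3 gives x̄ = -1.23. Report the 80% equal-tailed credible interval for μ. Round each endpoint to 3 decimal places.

Posterior precision = 1/2.5² + 25/3.3² = 0.1600 + 2.2957 = 2.4557, so posterior SD = 0.6381.
Posterior mean = (-4.7/2.5² + 25·-1.23/3.3²) / 2.4557 = -1.4561.
Interval: -1.4561 ± 1.282 × 0.6381 → [-2.274, -0.638].

[-2.274, -0.638]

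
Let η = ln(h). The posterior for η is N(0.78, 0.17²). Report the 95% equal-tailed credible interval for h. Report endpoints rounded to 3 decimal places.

On the log scale the 95% interval is 0.78 ± 1.960 × 0.17 = [0.4468, 1.1132].
Exponentiate: [e^0.4468, e^1.1132] = [1.563, 3.044].

[1.563, 3.044]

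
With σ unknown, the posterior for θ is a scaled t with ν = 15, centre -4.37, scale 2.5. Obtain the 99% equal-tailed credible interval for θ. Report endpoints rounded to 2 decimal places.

The t_15 distribution is symmetric; the 99% interval is -4.37 ± t·2.5 with t_{0.995,15} = 2.947.
Half-width: 2.947 × 2.5 = 7.37.
-4.37 − 7.37 = -11.74; -4.37 + 7.37 = 3.00.

[-11.74, 3.00]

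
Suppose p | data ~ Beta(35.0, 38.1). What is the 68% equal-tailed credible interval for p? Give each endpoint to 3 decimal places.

[0.421, 0.537]

Posterior: Beta(35.0, 38.1).
Equal-tailed 68% interval: the 0.16 and 0.84 quantiles of Beta(35.0, 38.1).
Posterior mean ≈ 0.479, SD ≈ 0.058; a Normal approximation gives roughly [0.421, 0.537].
Exact: F⁻¹(0.16) = 0.421; F⁻¹(0.84) = 0.537.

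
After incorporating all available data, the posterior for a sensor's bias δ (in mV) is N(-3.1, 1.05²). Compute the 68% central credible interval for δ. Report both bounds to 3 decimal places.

[-4.144, -2.056]

The posterior is symmetric, so the 68% equal-tailed interval is δ = -3.1 ± z·1.05 with z = 0.994.
Half-width: 0.994 × 1.05 = 1.044.
-3.1 − 1.044 = -4.144; -3.1 + 1.044 = -2.056.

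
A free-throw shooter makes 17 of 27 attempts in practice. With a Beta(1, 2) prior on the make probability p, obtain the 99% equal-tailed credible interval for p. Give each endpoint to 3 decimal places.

Posterior: Beta(1+17, 2+10) = Beta(18, 12).
Equal-tailed 99% interval: the 0.005 and 0.995 quantiles of Beta(18, 12).
Posterior mean ≈ 0.600, SD ≈ 0.088; a Normal approximation gives roughly [0.373, 0.827].
Exact: F⁻¹(0.005) = 0.368; F⁻¹(0.995) = 0.808.

[0.368, 0.808]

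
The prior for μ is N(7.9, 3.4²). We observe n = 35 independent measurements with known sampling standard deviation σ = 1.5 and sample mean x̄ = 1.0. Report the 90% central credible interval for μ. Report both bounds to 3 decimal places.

Posterior precision = 1/3.4² + 35/1.5² = 0.0865 + 15.5556 = 15.6421, so posterior SD = 0.2528.
Posterior mean = (7.9/3.4² + 35·1.0/1.5²) / 15.6421 = 1.0382.
Interval: 1.0382 ± 1.645 × 0.2528 → [0.622, 1.454].

[0.622, 1.454]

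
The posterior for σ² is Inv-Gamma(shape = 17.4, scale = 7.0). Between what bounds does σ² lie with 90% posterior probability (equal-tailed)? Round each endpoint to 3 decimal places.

[0.282, 0.628]

Inverse-Gamma(17.4, 7.0) quantiles: F⁻¹(0.05) and F⁻¹(0.95).
Equivalently, 1/σ² ~ Gamma(17.4, rate = 7.0); invert its 0.95 and 0.05 quantiles.
Posterior mean ≈ 0.427, SD ≈ 0.109; a Normal approximation gives roughly [0.248, 0.606].
Exact: lower = 0.282; upper = 0.628.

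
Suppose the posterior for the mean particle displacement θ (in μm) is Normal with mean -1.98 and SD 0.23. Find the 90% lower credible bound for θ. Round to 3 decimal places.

-2.275

Need L with P(θ ≥ L) = 0.90: L = -1.98 − z_{0.1}·0.23.
z = 1.282; L = -1.98 − 1.282 × 0.23 = -2.275.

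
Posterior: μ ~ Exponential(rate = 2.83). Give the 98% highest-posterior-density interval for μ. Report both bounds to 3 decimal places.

[0.000, 1.382]

The exponential density is strictly decreasing on [0, ∞), so the HPD interval is anchored at 0: [0, q] with P(μ ≤ q) = 0.98.
q = −ln(1 − 0.98) / 2.83 = 3.9120 / 2.83 = 1.382.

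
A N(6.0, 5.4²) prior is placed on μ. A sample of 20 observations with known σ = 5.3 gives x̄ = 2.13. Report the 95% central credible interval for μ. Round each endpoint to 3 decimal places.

[0.039, 4.577]

Posterior precision = 1/5.4² + 20/5.3² = 0.0343 + 0.7120 = 0.7463, so posterior SD = 1.1576.
Posterior mean = (6.0/5.4² + 20·2.13/5.3²) / 0.7463 = 2.3078.
Interval: 2.3078 ± 1.960 × 1.1576 → [0.039, 4.577].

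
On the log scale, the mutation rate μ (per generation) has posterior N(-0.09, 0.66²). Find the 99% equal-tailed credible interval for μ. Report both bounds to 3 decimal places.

On the log scale the 99% interval is -0.09 ± 2.576 × 0.66 = [-1.7900, 1.6100].
Exponentiate: [e^-1.7900, e^1.6100] = [0.167, 5.003].

[0.167, 5.003]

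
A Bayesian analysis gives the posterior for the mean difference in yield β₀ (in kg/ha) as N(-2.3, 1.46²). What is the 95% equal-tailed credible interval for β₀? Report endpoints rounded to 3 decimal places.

[-5.162, 0.562]

The posterior is symmetric, so the 95% equal-tailed interval is β₀ = -2.3 ± z·1.46 with z = 1.960.
Half-width: 1.960 × 1.46 = 2.862.
-2.3 − 2.862 = -5.162; -2.3 + 2.862 = 0.562.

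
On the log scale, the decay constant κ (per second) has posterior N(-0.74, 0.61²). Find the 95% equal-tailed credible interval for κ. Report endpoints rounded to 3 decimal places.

[0.144, 1.577]

On the log scale the 95% interval is -0.74 ± 1.960 × 0.61 = [-1.9356, 0.4556].
Exponentiate: [e^-1.9356, e^0.4556] = [0.144, 1.577].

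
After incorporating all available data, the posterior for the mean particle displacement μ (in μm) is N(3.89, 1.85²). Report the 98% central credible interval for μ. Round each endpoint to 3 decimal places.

[-0.414, 8.194]

The posterior is symmetric, so the 98% equal-tailed interval is μ = 3.89 ± z·1.85 with z = 2.326.
Half-width: 2.326 × 1.85 = 4.304.
3.89 − 4.304 = -0.414; 3.89 + 4.304 = 8.194.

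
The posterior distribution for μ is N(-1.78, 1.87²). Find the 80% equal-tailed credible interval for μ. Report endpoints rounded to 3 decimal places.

The posterior is symmetric, so the 80% equal-tailed interval is μ = -1.78 ± z·1.87 with z = 1.282.
Half-width: 1.282 × 1.87 = 2.397.
-1.78 − 2.397 = -4.177; -1.78 + 2.397 = 0.617.

[-4.177, 0.617]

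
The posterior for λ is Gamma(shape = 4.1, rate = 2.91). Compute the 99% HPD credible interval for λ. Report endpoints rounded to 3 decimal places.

The posterior is unimodal and skewed, so the HPD interval has equal density at both endpoints and is the shortest 99% interval.
Solving f(0.146) = f(3.544) with F(3.544) − F(0.146) = 0.99 gives [0.146, 3.544].
For comparison, the equal-tailed interval is [0.244, 3.829]; the HPD is narrower and shifted toward the mode.

[0.146, 3.544]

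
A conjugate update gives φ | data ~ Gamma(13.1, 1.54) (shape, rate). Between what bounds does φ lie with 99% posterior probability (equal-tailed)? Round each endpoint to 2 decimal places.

[3.67, 15.77]

Posterior: Gamma(shape 13.1, rate 1.54).
Equal-tailed 99% interval: Gamma(13.1, 1.54) quantiles at 0.005 and 0.995.
Posterior mean ≈ 8.51, SD ≈ 2.35; a Normal approximation gives roughly [2.45, 14.56].
Exact: lower = 3.67; upper = 15.77.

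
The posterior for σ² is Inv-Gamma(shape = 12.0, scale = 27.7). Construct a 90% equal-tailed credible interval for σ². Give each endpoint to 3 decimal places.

Inverse-Gamma(12.0, 27.7) quantiles: F⁻¹(0.05) and F⁻¹(0.95).
Equivalently, 1/σ² ~ Gamma(12.0, rate = 27.7); invert its 0.95 and 0.05 quantiles.
Posterior mean ≈ 2.518, SD ≈ 0.796; a Normal approximation gives roughly [1.208, 3.828].
Exact: lower = 1.521; upper = 4.000.

[1.521, 4.000]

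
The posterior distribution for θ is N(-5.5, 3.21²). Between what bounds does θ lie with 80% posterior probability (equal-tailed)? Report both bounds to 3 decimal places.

The posterior is symmetric, so the 80% equal-tailed interval is θ = -5.5 ± z·3.21 with z = 1.282.
Half-width: 1.282 × 3.21 = 4.114.
-5.5 − 4.114 = -9.614; -5.5 + 4.114 = -1.386.

[-9.614, -1.386]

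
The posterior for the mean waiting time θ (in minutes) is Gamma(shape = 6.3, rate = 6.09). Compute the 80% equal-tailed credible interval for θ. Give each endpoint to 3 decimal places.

Posterior: Gamma(shape 6.3, rate 6.09).
Equal-tailed 80% interval: Gamma(6.3, 6.09) quantiles at 0.1 and 0.9.
Posterior mean ≈ 1.034, SD ≈ 0.412; a Normal approximation gives roughly [0.506, 1.563].
Exact: lower = 0.554; upper = 1.585.

[0.554, 1.585]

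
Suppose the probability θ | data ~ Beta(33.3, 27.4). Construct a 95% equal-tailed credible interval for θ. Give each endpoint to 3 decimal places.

[0.423, 0.671]

Posterior: Beta(33.3, 27.4).
Equal-tailed 95% interval: the 0.025 and 0.975 quantiles of Beta(33.3, 27.4).
Posterior mean ≈ 0.549, SD ≈ 0.063; a Normal approximation gives roughly [0.424, 0.673].
Exact: F⁻¹(0.025) = 0.423; F⁻¹(0.975) = 0.671.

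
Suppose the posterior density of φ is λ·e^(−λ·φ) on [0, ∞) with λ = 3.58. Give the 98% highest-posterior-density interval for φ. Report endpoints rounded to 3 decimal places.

The exponential density is strictly decreasing on [0, ∞), so the HPD interval is anchored at 0: [0, q] with P(φ ≤ q) = 0.98.
q = −ln(1 − 0.98) / 3.58 = 3.9120 / 3.58 = 1.093.

[0.000, 1.093]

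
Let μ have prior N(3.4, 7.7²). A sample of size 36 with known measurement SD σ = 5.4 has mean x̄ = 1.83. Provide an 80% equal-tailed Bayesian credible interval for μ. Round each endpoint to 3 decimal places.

Posterior precision = 1/7.7² + 36/5.4² = 0.0169 + 1.2346 = 1.2514, so posterior SD = 0.8939.
Posterior mean = (3.4/7.7² + 36·1.83/5.4²) / 1.2514 = 1.8512.
Interval: 1.8512 ± 1.282 × 0.8939 → [0.706, 2.997].

[0.706, 2.997]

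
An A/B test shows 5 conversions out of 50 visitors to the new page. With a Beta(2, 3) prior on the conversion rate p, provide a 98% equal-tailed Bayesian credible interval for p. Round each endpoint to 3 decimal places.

[0.045, 0.249]

Posterior: Beta(2+5, 3+45) = Beta(7, 48).
Equal-tailed 98% interval: the 0.01 and 0.99 quantiles of Beta(7, 48).
Posterior mean ≈ 0.127, SD ≈ 0.045; a Normal approximation gives roughly [0.024, 0.231].
Exact: F⁻¹(0.01) = 0.045; F⁻¹(0.99) = 0.249.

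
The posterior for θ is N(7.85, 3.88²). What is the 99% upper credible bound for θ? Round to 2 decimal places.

Need U with P(θ ≤ U) = 0.99: U = 7.85 + z_{0.01}·3.88.
z = 2.326; U = 7.85 + 2.326 × 3.88 = 16.88.

16.88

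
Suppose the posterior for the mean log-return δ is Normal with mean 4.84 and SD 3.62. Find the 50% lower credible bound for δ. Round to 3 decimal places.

4.840

Need L with P(δ ≥ L) = 0.50: L = 4.84 − z_{0.5}·3.62.
z = 0.000; L = 4.84 − 0.000 × 3.62 = 4.840.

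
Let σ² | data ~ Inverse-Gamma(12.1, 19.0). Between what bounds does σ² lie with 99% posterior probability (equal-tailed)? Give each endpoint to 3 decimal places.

[0.829, 3.795]

Inverse-Gamma(12.1, 19.0) quantiles: F⁻¹(0.005) and F⁻¹(0.995).
Equivalently, 1/σ² ~ Gamma(12.1, rate = 19.0); invert its 0.995 and 0.005 quantiles.
Posterior mean ≈ 1.712, SD ≈ 0.539; a Normal approximation gives roughly [0.324, 3.099].
Exact: lower = 0.829; upper = 3.795.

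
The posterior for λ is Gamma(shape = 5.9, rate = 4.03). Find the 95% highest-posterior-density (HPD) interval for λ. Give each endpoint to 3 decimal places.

[0.422, 2.661]

The posterior is unimodal and skewed, so the HPD interval has equal density at both endpoints and is the shortest 95% interval.
Solving f(0.422) = f(2.661) with F(2.661) − F(0.422) = 0.95 gives [0.422, 2.661].
For comparison, the equal-tailed interval is [0.532, 2.860]; the HPD is narrower and shifted toward the mode.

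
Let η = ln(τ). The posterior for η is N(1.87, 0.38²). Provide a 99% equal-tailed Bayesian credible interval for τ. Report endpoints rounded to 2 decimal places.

On the log scale the 99% interval is 1.87 ± 2.576 × 0.38 = [0.8912, 2.8488].
Exponentiate: [e^0.8912, e^2.8488] = [2.44, 17.27].

[2.44, 17.27]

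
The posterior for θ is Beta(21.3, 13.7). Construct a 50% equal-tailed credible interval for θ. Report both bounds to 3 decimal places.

Posterior: Beta(21.3, 13.7).
Equal-tailed 50% interval: the 0.25 and 0.75 quantiles of Beta(21.3, 13.7).
Posterior mean ≈ 0.609, SD ≈ 0.081; a Normal approximation gives roughly [0.554, 0.663].
Exact: F⁻¹(0.25) = 0.554; F⁻¹(0.75) = 0.665.

[0.554, 0.665]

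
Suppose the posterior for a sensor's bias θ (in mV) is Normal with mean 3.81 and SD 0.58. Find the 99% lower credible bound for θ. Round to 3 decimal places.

2.461

Need L with P(θ ≥ L) = 0.99: L = 3.81 − z_{0.01}·0.58.
z = 2.326; L = 3.81 − 2.326 × 0.58 = 2.461.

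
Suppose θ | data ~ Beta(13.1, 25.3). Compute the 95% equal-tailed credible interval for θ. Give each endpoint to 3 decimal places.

Posterior: Beta(13.1, 25.3).
Equal-tailed 95% interval: the 0.025 and 0.975 quantiles of Beta(13.1, 25.3).
Posterior mean ≈ 0.341, SD ≈ 0.076; a Normal approximation gives roughly [0.193, 0.489].
Exact: F⁻¹(0.025) = 0.202; F⁻¹(0.975) = 0.496.

[0.202, 0.496]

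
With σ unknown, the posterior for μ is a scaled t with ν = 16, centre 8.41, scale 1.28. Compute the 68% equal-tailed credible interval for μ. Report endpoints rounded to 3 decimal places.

The t_16 distribution is symmetric; the 68% interval is 8.41 ± t·1.28 with t_{0.84,16} = 1.026.
Half-width: 1.026 × 1.28 = 1.314.
8.41 − 1.314 = 7.096; 8.41 + 1.314 = 9.724.

[7.096, 9.724]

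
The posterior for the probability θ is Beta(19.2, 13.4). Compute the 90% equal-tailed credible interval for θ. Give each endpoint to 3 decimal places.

[0.446, 0.726]

Posterior: Beta(19.2, 13.4).
Equal-tailed 90% interval: the 0.05 and 0.95 quantiles of Beta(19.2, 13.4).
Posterior mean ≈ 0.589, SD ≈ 0.085; a Normal approximation gives roughly [0.449, 0.729].
Exact: F⁻¹(0.05) = 0.446; F⁻¹(0.95) = 0.726.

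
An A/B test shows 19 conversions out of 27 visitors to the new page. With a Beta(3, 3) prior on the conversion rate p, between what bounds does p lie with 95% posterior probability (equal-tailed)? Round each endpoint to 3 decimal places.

[0.500, 0.814]

Posterior: Beta(3+19, 3+8) = Beta(22, 11).
Equal-tailed 95% interval: the 0.025 and 0.975 quantiles of Beta(22, 11).
Posterior mean ≈ 0.667, SD ≈ 0.081; a Normal approximation gives roughly [0.508, 0.825].
Exact: F⁻¹(0.025) = 0.500; F⁻¹(0.975) = 0.814.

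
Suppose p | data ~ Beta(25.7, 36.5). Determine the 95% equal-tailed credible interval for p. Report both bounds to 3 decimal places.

[0.295, 0.537]

Posterior: Beta(25.7, 36.5).
Equal-tailed 95% interval: the 0.025 and 0.975 quantiles of Beta(25.7, 36.5).
Posterior mean ≈ 0.413, SD ≈ 0.062; a Normal approximation gives roughly [0.292, 0.535].
Exact: F⁻¹(0.025) = 0.295; F⁻¹(0.975) = 0.537.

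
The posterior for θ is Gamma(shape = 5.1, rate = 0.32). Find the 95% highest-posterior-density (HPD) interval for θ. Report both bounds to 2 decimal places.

[3.94, 29.92]

The posterior is unimodal and skewed, so the HPD interval has equal density at both endpoints and is the shortest 95% interval.
Solving f(3.94) = f(29.92) with F(29.92) − F(3.94) = 0.95 gives [3.94, 29.92].
For comparison, the equal-tailed interval is [5.25, 32.46]; the HPD is narrower and shifted toward the mode.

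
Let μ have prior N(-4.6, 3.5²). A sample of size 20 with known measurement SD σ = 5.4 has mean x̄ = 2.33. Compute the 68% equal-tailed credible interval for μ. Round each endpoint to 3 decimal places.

Posterior precision = 1/3.5² + 20/5.4² = 0.0816 + 0.6859 = 0.7675, so posterior SD = 1.1415.
Posterior mean = (-4.6/3.5² + 20·2.33/5.4²) / 0.7675 = 1.5929.
Interval: 1.5929 ± 0.994 × 1.1415 → [0.458, 2.728].

[0.458, 2.728]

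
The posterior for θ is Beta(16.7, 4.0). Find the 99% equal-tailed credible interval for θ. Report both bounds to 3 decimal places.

[0.545, 0.964]

Posterior: Beta(16.7, 4.0).
Equal-tailed 99% interval: the 0.005 and 0.995 quantiles of Beta(16.7, 4.0).
Posterior mean ≈ 0.807, SD ≈ 0.085; a Normal approximation gives roughly [0.588, 1.025].
Exact: F⁻¹(0.005) = 0.545; F⁻¹(0.995) = 0.964.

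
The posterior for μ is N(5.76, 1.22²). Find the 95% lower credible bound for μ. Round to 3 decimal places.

Need L with P(μ ≥ L) = 0.95: L = 5.76 − z_{0.05}·1.22.
z = 1.645; L = 5.76 − 1.645 × 1.22 = 3.753.

3.753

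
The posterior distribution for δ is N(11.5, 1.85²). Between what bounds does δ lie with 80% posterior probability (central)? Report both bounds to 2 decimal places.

The posterior is symmetric, so the 80% equal-tailed interval is δ = 11.5 ± z·1.85 with z = 1.282.
Half-width: 1.282 × 1.85 = 2.37.
11.5 − 2.37 = 9.13; 11.5 + 2.37 = 13.87.

[9.13, 13.87]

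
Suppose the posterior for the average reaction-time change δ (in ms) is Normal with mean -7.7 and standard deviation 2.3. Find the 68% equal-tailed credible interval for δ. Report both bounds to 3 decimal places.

[-9.987, -5.413]

The posterior is symmetric, so the 68% equal-tailed interval is δ = -7.7 ± z·2.3 with z = 0.994.
Half-width: 0.994 × 2.3 = 2.287.
-7.7 − 2.287 = -9.987; -7.7 + 2.287 = -5.413.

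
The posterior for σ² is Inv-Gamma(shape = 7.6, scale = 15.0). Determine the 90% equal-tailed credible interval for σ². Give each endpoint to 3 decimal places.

Inverse-Gamma(7.6, 15.0) quantiles: F⁻¹(0.05) and F⁻¹(0.95).
Equivalently, 1/σ² ~ Gamma(7.6, rate = 15.0); invert its 0.95 and 0.05 quantiles.
Posterior mean ≈ 2.273, SD ≈ 0.960; a Normal approximation gives roughly [0.693, 3.852].
Exact: lower = 1.188; upper = 4.054.

[1.188, 4.054]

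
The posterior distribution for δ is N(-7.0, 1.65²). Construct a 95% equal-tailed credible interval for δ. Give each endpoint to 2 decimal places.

[-10.23, -3.77]

The posterior is symmetric, so the 95% equal-tailed interval is δ = -7.0 ± z·1.65 with z = 1.960.
Half-width: 1.960 × 1.65 = 3.23.
-7.0 − 3.23 = -10.23; -7.0 + 3.23 = -3.77.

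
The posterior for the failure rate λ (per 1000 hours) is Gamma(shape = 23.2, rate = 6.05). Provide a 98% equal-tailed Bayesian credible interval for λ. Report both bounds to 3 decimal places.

[2.228, 5.925]

Posterior: Gamma(shape 23.2, rate 6.05).
Equal-tailed 98% interval: Gamma(23.2, 6.05) quantiles at 0.01 and 0.99.
Posterior mean ≈ 3.835, SD ≈ 0.796; a Normal approximation gives roughly [1.983, 5.687].
Exact: lower = 2.228; upper = 5.925.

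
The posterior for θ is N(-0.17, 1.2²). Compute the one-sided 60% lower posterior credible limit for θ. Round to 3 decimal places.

-0.474

Need L with P(θ ≥ L) = 0.60: L = -0.17 − z_{0.4}·1.2.
z = 0.253; L = -0.17 − 0.253 × 1.2 = -0.474.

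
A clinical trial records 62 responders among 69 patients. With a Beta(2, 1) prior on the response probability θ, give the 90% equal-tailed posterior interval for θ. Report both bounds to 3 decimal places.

[0.823, 0.943]

Posterior: Beta(2+62, 1+7) = Beta(64, 8).
Equal-tailed 90% interval: the 0.05 and 0.95 quantiles of Beta(64, 8).
Posterior mean ≈ 0.889, SD ≈ 0.037; a Normal approximation gives roughly [0.828, 0.949].
Exact: F⁻¹(0.05) = 0.823; F⁻¹(0.95) = 0.943.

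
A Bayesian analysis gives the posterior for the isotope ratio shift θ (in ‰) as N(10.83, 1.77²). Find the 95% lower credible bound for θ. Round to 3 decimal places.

7.919

Need L with P(θ ≥ L) = 0.95: L = 10.83 − z_{0.05}·1.77.
z = 1.645; L = 10.83 − 1.645 × 1.77 = 7.919.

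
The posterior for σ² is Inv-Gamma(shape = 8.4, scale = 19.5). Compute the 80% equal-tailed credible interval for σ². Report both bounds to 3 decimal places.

[1.590, 3.927]

Inverse-Gamma(8.4, 19.5) quantiles: F⁻¹(0.1) and F⁻¹(0.9).
Equivalently, 1/σ² ~ Gamma(8.4, rate = 19.5); invert its 0.9 and 0.1 quantiles.
Posterior mean ≈ 2.635, SD ≈ 1.042; a Normal approximation gives roughly [1.300, 3.970].
Exact: lower = 1.590; upper = 3.927.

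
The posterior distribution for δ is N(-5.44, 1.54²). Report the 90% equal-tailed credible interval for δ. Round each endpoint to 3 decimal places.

The posterior is symmetric, so the 90% equal-tailed interval is δ = -5.44 ± z·1.54 with z = 1.645.
Half-width: 1.645 × 1.54 = 2.533.
-5.44 − 2.533 = -7.973; -5.44 + 2.533 = -2.907.

[-7.973, -2.907]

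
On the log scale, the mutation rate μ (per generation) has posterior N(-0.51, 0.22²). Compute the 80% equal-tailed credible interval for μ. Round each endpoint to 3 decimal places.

On the log scale the 80% interval is -0.51 ± 1.282 × 0.22 = [-0.7919, -0.2281].
Exponentiate: [e^-0.7919, e^-0.2281] = [0.453, 0.796].

[0.453, 0.796]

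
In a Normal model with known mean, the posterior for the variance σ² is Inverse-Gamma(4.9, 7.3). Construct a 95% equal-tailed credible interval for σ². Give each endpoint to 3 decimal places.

Inverse-Gamma(4.9, 7.3) quantiles: F⁻¹(0.025) and F⁻¹(0.975).
Equivalently, 1/σ² ~ Gamma(4.9, rate = 7.3); invert its 0.975 and 0.025 quantiles.
Posterior mean ≈ 1.872, SD ≈ 1.099; a Normal approximation gives roughly [-0.283, 4.026].
Exact: lower = 0.723; upper = 4.656.

[0.723, 4.656]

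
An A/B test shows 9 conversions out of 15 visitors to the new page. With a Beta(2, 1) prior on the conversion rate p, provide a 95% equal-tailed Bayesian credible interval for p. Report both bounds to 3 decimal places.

[0.383, 0.816]

Posterior: Beta(2+9, 1+6) = Beta(11, 7).
Equal-tailed 95% interval: the 0.025 and 0.975 quantiles of Beta(11, 7).
Posterior mean ≈ 0.611, SD ≈ 0.112; a Normal approximation gives roughly [0.392, 0.830].
Exact: F⁻¹(0.025) = 0.383; F⁻¹(0.975) = 0.816.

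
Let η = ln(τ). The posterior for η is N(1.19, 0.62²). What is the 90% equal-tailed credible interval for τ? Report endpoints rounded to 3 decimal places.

On the log scale the 90% interval is 1.19 ± 1.645 × 0.62 = [0.1702, 2.2098].
Exponentiate: [e^0.1702, e^2.2098] = [1.186, 9.114].

[1.186, 9.114]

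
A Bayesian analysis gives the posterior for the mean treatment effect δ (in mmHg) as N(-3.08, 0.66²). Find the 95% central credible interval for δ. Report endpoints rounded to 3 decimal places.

The posterior is symmetric, so the 95% equal-tailed interval is δ = -3.08 ± z·0.66 with z = 1.960.
Half-width: 1.960 × 0.66 = 1.294.
-3.08 − 1.294 = -4.374; -3.08 + 1.294 = -1.786.

[-4.374, -1.786]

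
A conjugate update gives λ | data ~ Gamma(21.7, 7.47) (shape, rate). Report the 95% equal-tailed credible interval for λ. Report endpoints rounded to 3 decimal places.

Posterior: Gamma(shape 21.7, rate 7.47).
Equal-tailed 95% interval: Gamma(21.7, 7.47) quantiles at 0.025 and 0.975.
Posterior mean ≈ 2.905, SD ≈ 0.624; a Normal approximation gives roughly [1.683, 4.127].
Exact: lower = 1.814; upper = 4.249.

[1.814, 4.249]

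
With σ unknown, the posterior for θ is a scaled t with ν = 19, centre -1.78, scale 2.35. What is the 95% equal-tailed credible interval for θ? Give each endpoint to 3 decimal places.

The t_19 distribution is symmetric; the 95% interval is -1.78 ± t·2.35 with t_{0.975,19} = 2.093.
Half-width: 2.093 × 2.35 = 4.919.
-1.78 − 4.919 = -6.699; -1.78 + 4.919 = 3.139.

[-6.699, 3.139]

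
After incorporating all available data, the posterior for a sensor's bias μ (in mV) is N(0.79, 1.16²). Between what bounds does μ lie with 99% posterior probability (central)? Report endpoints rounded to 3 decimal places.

The posterior is symmetric, so the 99% equal-tailed interval is μ = 0.79 ± z·1.16 with z = 2.576.
Half-width: 2.576 × 1.16 = 2.988.
0.79 − 2.988 = -2.198; 0.79 + 2.988 = 3.778.

[-2.198, 3.778]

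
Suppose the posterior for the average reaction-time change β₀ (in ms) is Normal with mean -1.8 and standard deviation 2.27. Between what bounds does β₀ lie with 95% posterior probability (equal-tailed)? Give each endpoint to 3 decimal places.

The posterior is symmetric, so the 95% equal-tailed interval is β₀ = -1.8 ± z·2.27 with z = 1.960.
Half-width: 1.960 × 2.27 = 4.449.
-1.8 − 4.449 = -6.249; -1.8 + 4.449 = 2.649.

[-6.249, 2.649]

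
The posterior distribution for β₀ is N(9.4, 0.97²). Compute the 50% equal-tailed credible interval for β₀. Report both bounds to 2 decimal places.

The posterior is symmetric, so the 50% equal-tailed interval is β₀ = 9.4 ± z·0.97 with z = 0.674.
Half-width: 0.674 × 0.97 = 0.65.
9.4 − 0.65 = 8.75; 9.4 + 0.65 = 10.05.

[8.75, 10.05]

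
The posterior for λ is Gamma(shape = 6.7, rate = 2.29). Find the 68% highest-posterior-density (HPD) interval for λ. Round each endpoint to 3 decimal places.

The posterior is unimodal and skewed, so the HPD interval has equal density at both endpoints and is the shortest 68% interval.
Solving f(1.580) = f(3.694) with F(3.694) − F(1.580) = 0.68 gives [1.580, 3.694].
For comparison, the equal-tailed interval is [1.829, 4.021]; the HPD is narrower and shifted toward the mode.

[1.580, 3.694]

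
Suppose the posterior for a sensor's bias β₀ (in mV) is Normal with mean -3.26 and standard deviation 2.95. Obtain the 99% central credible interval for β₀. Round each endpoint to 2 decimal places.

[-10.86, 4.34]

The posterior is symmetric, so the 99% equal-tailed interval is β₀ = -3.26 ± z·2.95 with z = 2.576.
Half-width: 2.576 × 2.95 = 7.60.
-3.26 − 7.60 = -10.86; -3.26 + 7.60 = 4.34.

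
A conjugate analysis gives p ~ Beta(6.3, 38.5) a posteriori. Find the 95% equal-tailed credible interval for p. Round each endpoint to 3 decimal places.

[0.056, 0.255]

Posterior: Beta(6.3, 38.5).
Equal-tailed 95% interval: the 0.025 and 0.975 quantiles of Beta(6.3, 38.5).
Posterior mean ≈ 0.141, SD ≈ 0.051; a Normal approximation gives roughly [0.040, 0.241].
Exact: F⁻¹(0.025) = 0.056; F⁻¹(0.975) = 0.255.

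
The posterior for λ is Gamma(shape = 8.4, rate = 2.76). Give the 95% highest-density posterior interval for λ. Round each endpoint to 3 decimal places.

[1.171, 5.135]

The posterior is unimodal and skewed, so the HPD interval has equal density at both endpoints and is the shortest 95% interval.
Solving f(1.171) = f(5.135) with F(5.135) − F(1.171) = 0.95 gives [1.171, 5.135].
For comparison, the equal-tailed interval is [1.346, 5.421]; the HPD is narrower and shifted toward the mode.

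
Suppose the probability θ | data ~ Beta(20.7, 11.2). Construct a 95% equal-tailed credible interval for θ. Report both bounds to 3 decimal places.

Posterior: Beta(20.7, 11.2).
Equal-tailed 95% interval: the 0.025 and 0.975 quantiles of Beta(20.7, 11.2).
Posterior mean ≈ 0.649, SD ≈ 0.083; a Normal approximation gives roughly [0.486, 0.812].
Exact: F⁻¹(0.025) = 0.478; F⁻¹(0.975) = 0.802.

[0.478, 0.802]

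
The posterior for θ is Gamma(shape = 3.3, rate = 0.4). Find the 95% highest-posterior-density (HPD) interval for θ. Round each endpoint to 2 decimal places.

[1.04, 17.18]

The posterior is unimodal and skewed, so the HPD interval has equal density at both endpoints and is the shortest 95% interval.
Solving f(1.04) = f(17.18) with F(17.18) − F(1.04) = 0.95 gives [1.04, 17.18].
For comparison, the equal-tailed interval is [1.88, 19.24]; the HPD is narrower and shifted toward the mode.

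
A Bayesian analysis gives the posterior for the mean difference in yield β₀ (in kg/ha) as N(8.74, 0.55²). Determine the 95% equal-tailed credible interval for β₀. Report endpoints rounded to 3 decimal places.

The posterior is symmetric, so the 95% equal-tailed interval is β₀ = 8.74 ± z·0.55 with z = 1.960.
Half-width: 1.960 × 0.55 = 1.078.
8.74 − 1.078 = 7.662; 8.74 + 1.078 = 9.818.

[7.662, 9.818]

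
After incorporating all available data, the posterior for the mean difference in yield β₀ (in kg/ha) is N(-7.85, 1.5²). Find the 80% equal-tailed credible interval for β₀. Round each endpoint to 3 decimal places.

[-9.772, -5.928]

The posterior is symmetric, so the 80% equal-tailed interval is β₀ = -7.85 ± z·1.5 with z = 1.282.
Half-width: 1.282 × 1.5 = 1.922.
-7.85 − 1.922 = -9.772; -7.85 + 1.922 = -5.928.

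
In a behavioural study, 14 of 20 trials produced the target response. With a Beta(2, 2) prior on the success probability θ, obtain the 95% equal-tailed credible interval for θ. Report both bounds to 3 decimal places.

[0.471, 0.836]

Posterior: Beta(2+14, 2+6) = Beta(16, 8).
Equal-tailed 95% interval: the 0.025 and 0.975 quantiles of Beta(16, 8).
Posterior mean ≈ 0.667, SD ≈ 0.094; a Normal approximation gives roughly [0.482, 0.851].
Exact: F⁻¹(0.025) = 0.471; F⁻¹(0.975) = 0.836.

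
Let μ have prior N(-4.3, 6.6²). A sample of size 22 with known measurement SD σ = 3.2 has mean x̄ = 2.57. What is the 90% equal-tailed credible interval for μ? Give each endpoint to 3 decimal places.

[1.381, 3.614]

Posterior precision = 1/6.6² + 22/3.2² = 0.0230 + 2.1484 = 2.1714, so posterior SD = 0.6786.
Posterior mean = (-4.3/6.6² + 22·2.57/3.2²) / 2.1714 = 2.4974.
Interval: 2.4974 ± 1.645 × 0.6786 → [1.381, 3.614].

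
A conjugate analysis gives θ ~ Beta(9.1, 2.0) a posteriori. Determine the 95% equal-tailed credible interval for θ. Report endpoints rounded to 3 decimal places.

[0.558, 0.975]

Posterior: Beta(9.1, 2.0).
Equal-tailed 95% interval: the 0.025 and 0.975 quantiles of Beta(9.1, 2.0).
Posterior mean ≈ 0.820, SD ≈ 0.110; a Normal approximation gives roughly [0.603, 1.036].
Exact: F⁻¹(0.025) = 0.558; F⁻¹(0.975) = 0.975.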